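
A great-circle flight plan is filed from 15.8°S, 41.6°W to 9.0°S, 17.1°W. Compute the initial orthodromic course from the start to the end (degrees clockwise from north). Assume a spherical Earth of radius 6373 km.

N = sin Δλ·cos φ₂ = +0.4096;  D = cos φ₁ sin φ₂ − sin φ₁ cos φ₂ cos Δλ = +0.0942
initial course = atan2(N, D) = 77.05°

77.0°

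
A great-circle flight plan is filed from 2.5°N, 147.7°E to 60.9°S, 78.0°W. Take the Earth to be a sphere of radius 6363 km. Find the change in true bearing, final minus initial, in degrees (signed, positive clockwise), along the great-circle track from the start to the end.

Initial bearing θ₁ = atan2(sin Δλ cos φ₂, cos φ₁ sin φ₂ − sin φ₁ cos φ₂ cos Δλ) = 157.92°
Final bearing θ₂ = (initial bearing from the destination back to the start) + 180° = 50.55°
Δθ = θ₂ − θ₁ = -107.4°

-107.4°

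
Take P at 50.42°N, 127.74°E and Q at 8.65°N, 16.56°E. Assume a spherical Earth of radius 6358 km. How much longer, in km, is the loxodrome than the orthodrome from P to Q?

Great circle: cos σ = sin φ₁ sin φ₂ + cos φ₁ cos φ₂ cos Δλ,  σ = 1.6827 rad → d_gc = 10698.6 km
Rhumb line: Δψ = -0.8706, q = Δφ/Δψ = 0.8374, d_rh = R√(Δφ²+q²Δλ²) = 11323.4 km
Excess = 11323.4 − 10698.6 = 624.8 ≈ 625 km

625 km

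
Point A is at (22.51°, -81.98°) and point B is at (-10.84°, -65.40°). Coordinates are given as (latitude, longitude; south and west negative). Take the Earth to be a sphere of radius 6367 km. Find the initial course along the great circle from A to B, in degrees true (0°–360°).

N = sin Δλ·cos φ₂ = +0.2803;  D = cos φ₁ sin φ₂ − sin φ₁ cos φ₂ cos Δλ = -0.5341
initial course = atan2(N, D) = 152.31°

152.3°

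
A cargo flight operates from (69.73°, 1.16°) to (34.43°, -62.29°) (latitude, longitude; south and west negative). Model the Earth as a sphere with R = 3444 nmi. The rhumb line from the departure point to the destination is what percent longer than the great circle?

Great circle: σ = 0.8525 rad → d_gc = Rσ = 2936.0 nmi
Rhumb: Δφ = -0.6161, Δλ = -1.1074, Δψ = -1.0810, q = Δφ/Δψ = 0.5699 → d_rh = R√(Δφ²+q²Δλ²) = 3037.6 nmi
Excess = (3037.6 − 2936.0) / 2936.0 = 101.6 / 2936.0 = 3.46% ≈ 3.5%

3.5%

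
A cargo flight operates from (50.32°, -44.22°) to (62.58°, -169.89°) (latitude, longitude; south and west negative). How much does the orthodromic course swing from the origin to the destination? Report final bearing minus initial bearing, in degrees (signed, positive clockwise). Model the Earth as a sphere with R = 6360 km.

-117.0°

At departure: θ₁ = atan2(sin Δλ cos φ₂, cos φ₁ sin φ₂ − sin φ₁ cos φ₂ cos Δλ) = 334.19°
At arrival: θ₂ = atan2(sin Δλ cos φ₁, −cos φ₂ sin φ₁ + sin φ₂ cos φ₁ cos Δλ) = 217.14°
Δθ = θ₂ − θ₁ = -117.0°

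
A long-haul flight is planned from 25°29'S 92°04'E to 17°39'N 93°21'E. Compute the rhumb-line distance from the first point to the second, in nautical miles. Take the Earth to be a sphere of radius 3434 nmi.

2586 nmi

Δψ = ln[tan(π/4+φ₂/2)/tan(π/4+φ₁/2)] = +0.7732;  Δφ = +0.7528 rad,  Δλ = +0.0224 rad
q = Δφ/Δψ = 0.9736
d = R·√(Δφ² + q²Δλ²) = 3434·0.75313 = 2586 nmi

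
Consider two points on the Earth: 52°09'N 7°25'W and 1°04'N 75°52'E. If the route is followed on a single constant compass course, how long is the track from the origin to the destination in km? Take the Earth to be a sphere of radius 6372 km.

Δψ = ln[tan(π/4+φ₂/2)/tan(π/4+φ₁/2)] = -1.0518;  Δφ = -0.8916 rad,  Δλ = +1.4536 rad
q = Δφ/Δψ = 0.8477
d = R·√(Δφ² + q²Δλ²) = 6372·1.52087 = 9691 km

9691 km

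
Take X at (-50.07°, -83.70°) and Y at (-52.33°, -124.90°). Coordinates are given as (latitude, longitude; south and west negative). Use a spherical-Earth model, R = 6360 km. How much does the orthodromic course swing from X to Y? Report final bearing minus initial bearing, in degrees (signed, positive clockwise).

+32.7°

Initial bearing θ₁ = atan2(sin Δλ cos φ₂, cos φ₁ sin φ₂ − sin φ₁ cos φ₂ cos Δλ) = 248.88°
Final bearing θ₂ = (initial bearing from the destination back to the start) + 180° = 281.54°
Δθ = θ₂ − θ₁ = +32.7°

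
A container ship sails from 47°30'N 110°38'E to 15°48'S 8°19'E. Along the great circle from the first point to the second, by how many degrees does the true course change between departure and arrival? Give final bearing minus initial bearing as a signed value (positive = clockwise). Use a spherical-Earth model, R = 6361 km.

At departure: θ₁ = atan2(sin Δλ cos φ₂, cos φ₁ sin φ₂ − sin φ₁ cos φ₂ cos Δλ) = 268.01°
At arrival: θ₂ = atan2(sin Δλ cos φ₁, −cos φ₂ sin φ₁ + sin φ₂ cos φ₁ cos Δλ) = 224.56°
Δθ = θ₂ − θ₁ = -43.4°

-43.4°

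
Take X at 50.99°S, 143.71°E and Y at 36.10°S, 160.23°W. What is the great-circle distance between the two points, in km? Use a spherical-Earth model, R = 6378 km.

4688 km

Haversine: a = sin²(Δφ/2)+cos φ₁ cos φ₂ sin²(Δλ/2) = 0.12911;  σ = 2·atan2(√a,√(1−a))
σ = 42.116° → d = Rσ = 6378·0.73506 = 4688 km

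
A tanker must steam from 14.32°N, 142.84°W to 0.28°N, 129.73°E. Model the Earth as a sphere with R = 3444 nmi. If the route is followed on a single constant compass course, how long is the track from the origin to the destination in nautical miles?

5267 nmi

Δψ = ln[tan(π/4+φ₂/2)/tan(π/4+φ₁/2)] = -0.2477;  Δφ = -0.2450 rad,  Δλ = -1.5259 rad
q = Δφ/Δψ = 0.9893
d = R·√(Δφ² + q²Δλ²) = 3444·1.52941 = 5267 nmi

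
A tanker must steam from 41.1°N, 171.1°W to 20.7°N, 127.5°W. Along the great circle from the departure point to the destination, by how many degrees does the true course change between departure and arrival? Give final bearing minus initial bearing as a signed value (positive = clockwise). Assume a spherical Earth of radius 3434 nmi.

At departure: θ₁ = atan2(sin Δλ cos φ₂, cos φ₁ sin φ₂ − sin φ₁ cos φ₂ cos Δλ) = 105.50°
At arrival: θ₂ = atan2(sin Δλ cos φ₁, −cos φ₂ sin φ₁ + sin φ₂ cos φ₁ cos Δλ) = 129.08°
Δθ = θ₂ − θ₁ = +23.6°

+23.6°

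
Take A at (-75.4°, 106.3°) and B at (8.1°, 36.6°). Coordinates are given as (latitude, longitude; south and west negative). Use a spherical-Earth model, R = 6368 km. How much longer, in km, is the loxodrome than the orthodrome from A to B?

288 km

Great circle: cos σ = sin φ₁ sin φ₂ + cos φ₁ cos φ₂ cos Δλ,  σ = 1.6206 rad → d_gc = 10319.9 km
Rhumb line: Δψ = +2.1968, q = Δφ/Δψ = 0.6634, d_rh = R√(Δφ²+q²Δλ²) = 10608.3 km
Excess = 10608.3 − 10319.9 = 288.4 ≈ 288 km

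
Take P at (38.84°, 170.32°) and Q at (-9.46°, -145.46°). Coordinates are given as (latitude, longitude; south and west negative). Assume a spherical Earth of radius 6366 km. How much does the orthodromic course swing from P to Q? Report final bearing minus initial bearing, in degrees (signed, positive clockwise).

Initial bearing θ₁ = atan2(sin Δλ cos φ₂, cos φ₁ sin φ₂ − sin φ₁ cos φ₂ cos Δλ) = 129.71°
Final bearing θ₂ = (initial bearing from the destination back to the start) + 180° = 142.59°
Δθ = θ₂ − θ₁ = +12.9°

+12.9°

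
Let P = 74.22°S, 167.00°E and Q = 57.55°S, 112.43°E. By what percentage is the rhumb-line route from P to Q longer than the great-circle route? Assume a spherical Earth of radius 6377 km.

3.2%

Great circle: σ = 0.4587 rad → d_gc = Rσ = 2924.9 km
Rhumb: Δφ = +0.2909, Δλ = -0.9524, Δψ = +0.7418, q = Δφ/Δψ = 0.3922 → d_rh = R√(Δφ²+q²Δλ²) = 3019.3 km
Excess = (3019.3 − 2924.9) / 2924.9 = 94.4 / 2924.9 = 3.23% ≈ 3.2%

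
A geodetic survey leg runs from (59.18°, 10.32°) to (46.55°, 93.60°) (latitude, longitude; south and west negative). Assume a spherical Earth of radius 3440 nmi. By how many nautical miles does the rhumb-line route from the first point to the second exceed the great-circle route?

183 nmi

Great circle: cos σ = sin φ₁ sin φ₂ + cos φ₁ cos φ₂ cos Δλ,  σ = 0.8437 rad → d_gc = 2902.4 nmi
Rhumb line: Δψ = -0.3685, q = Δφ/Δψ = 0.5982, d_rh = R√(Δφ²+q²Δλ²) = 3085.5 nmi
Excess = 3085.5 − 2902.4 = 183.1 ≈ 183 nmi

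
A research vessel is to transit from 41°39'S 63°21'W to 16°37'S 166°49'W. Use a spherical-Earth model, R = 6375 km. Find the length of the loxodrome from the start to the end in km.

Δψ = ln[tan(π/4+φ₂/2)/tan(π/4+φ₁/2)] = +0.5068;  Δφ = +0.4369 rad,  Δλ = -1.8058 rad
q = Δφ/Δψ = 0.8621
d = R·√(Δφ² + q²Δλ²) = 6375·1.61696 = 10308 km

10308 km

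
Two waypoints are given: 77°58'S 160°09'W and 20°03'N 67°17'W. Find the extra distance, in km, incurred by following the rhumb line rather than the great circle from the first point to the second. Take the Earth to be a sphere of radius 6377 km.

581 km

Great circle: cos σ = sin φ₁ sin φ₂ + cos φ₁ cos φ₂ cos Δλ,  σ = 1.9231 rad → d_gc = 12263.9 km
Rhumb line: Δψ = +2.6073, q = Δφ/Δψ = 0.6561, d_rh = R√(Δφ²+q²Δλ²) = 12845.3 km
Excess = 12845.3 − 12263.9 = 581.4 ≈ 581 km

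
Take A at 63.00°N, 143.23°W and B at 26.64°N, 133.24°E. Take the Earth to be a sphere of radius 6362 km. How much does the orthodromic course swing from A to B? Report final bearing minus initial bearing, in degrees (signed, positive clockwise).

-67.1°

Initial bearing θ₁ = atan2(sin Δλ cos φ₂, cos φ₁ sin φ₂ − sin φ₁ cos φ₂ cos Δλ) = 277.30°
Final bearing θ₂ = (initial bearing from the destination back to the start) + 180° = 210.25°
Δθ = θ₂ − θ₁ = -67.1°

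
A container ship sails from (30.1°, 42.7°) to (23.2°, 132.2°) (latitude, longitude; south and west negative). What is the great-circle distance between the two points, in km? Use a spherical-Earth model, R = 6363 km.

Haversine: a = sin²(Δφ/2)+cos φ₁ cos φ₂ sin²(Δλ/2) = 0.39775;  σ = 2·atan2(√a,√(1−a))
σ = 78.199° → d = Rσ = 6363·1.36484 = 8684 km

8684 km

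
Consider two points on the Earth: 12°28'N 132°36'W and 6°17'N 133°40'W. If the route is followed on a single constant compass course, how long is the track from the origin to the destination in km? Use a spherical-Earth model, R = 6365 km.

Δψ = ln[tan(π/4+φ₂/2)/tan(π/4+φ₁/2)] = -0.1094;  Δφ = -0.1079 rad,  Δλ = -0.0186 rad
q = Δφ/Δψ = 0.9861
d = R·√(Δφ² + q²Δλ²) = 6365·0.10947 = 697 km

697 km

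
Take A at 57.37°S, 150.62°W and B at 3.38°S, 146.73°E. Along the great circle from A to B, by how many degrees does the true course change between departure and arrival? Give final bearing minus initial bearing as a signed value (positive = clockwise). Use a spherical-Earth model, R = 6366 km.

Initial bearing θ₁ = atan2(sin Δλ cos φ₂, cos φ₁ sin φ₂ − sin φ₁ cos φ₂ cos Δλ) = 291.79°
Final bearing θ₂ = (initial bearing from the destination back to the start) + 180° = 329.90°
Δθ = θ₂ − θ₁ = +38.1°

+38.1°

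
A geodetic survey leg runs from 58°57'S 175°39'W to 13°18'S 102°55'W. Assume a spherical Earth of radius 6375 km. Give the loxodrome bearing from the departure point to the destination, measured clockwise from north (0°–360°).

Meridional parts: M(φ₁)=-1.2809, M(φ₂)=-0.2342 → ΔM = +1.0466;  Δλ = +1.2694 rad
tan C = Δλ / ΔM = +1.2129 → C = 50.49°

50.5°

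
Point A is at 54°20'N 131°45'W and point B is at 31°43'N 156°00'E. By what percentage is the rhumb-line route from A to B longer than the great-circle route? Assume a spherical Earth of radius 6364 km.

Great circle: σ = 0.9541 rad → d_gc = Rσ = 6072.1 km
Rhumb: Δφ = -0.3947, Δλ = -1.2610, Δψ = -0.5499, q = Δφ/Δψ = 0.7178 → d_rh = R√(Δφ²+q²Δλ²) = 6284.5 km
Excess = (6284.5 − 6072.1) / 6072.1 = 212.4 / 6072.1 = 3.50% ≈ 3.5%

3.5%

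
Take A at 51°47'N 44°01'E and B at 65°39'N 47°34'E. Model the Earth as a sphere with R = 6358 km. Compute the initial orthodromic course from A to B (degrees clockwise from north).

6.1°

θ = atan2( sin Δλ·cos φ₂ ,  cos φ₁ sin φ₂ − sin φ₁ cos φ₂ cos Δλ )
  = atan2(+0.0255, +0.2403) = 6.06°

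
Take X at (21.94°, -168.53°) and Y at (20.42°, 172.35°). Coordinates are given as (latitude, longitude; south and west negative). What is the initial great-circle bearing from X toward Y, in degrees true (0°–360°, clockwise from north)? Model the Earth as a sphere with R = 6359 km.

θ = atan2( sin Δλ·cos φ₂ ,  cos φ₁ sin φ₂ − sin φ₁ cos φ₂ cos Δλ )
  = atan2(-0.3070, -0.0072) = 268.65°

268.7°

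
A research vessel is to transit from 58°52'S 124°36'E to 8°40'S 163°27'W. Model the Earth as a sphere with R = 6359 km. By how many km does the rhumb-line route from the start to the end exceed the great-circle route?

Great circle: cos σ = sin φ₁ sin φ₂ + cos φ₁ cos φ₂ cos Δλ,  σ = 1.2793 rad → d_gc = 8135.3 km
Rhumb line: Δψ = +1.1262, q = Δφ/Δψ = 0.7780, d_rh = R√(Δφ²+q²Δλ²) = 8344.7 km
Excess = 8344.7 − 8135.3 = 209.4 ≈ 209 km

209 km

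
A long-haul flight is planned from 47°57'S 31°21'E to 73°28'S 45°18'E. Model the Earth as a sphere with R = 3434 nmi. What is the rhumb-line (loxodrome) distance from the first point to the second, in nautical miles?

1576 nmi

Δψ = ln[tan(π/4+φ₂/2)/tan(π/4+φ₁/2)] = -0.9729;  Δφ = -0.4453 rad,  Δλ = +0.2435 rad
q = Δφ/Δψ = 0.4578
d = R·√(Δφ² + q²Δλ²) = 3434·0.45908 = 1576 nmi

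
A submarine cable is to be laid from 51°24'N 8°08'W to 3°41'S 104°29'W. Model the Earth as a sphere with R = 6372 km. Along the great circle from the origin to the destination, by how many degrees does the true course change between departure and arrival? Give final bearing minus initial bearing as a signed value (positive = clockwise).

-54.0°

At departure: θ₁ = atan2(sin Δλ cos φ₂, cos φ₁ sin φ₂ − sin φ₁ cos φ₂ cos Δλ) = 272.67°
At arrival: θ₂ = atan2(sin Δλ cos φ₁, −cos φ₂ sin φ₁ + sin φ₂ cos φ₁ cos Δλ) = 218.65°
Δθ = θ₂ − θ₁ = -54.0°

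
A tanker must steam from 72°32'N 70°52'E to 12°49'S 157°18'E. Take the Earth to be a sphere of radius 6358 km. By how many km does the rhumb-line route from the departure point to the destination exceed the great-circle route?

439 km

Great circle: cos σ = sin φ₁ sin φ₂ + cos φ₁ cos φ₂ cos Δλ,  σ = 1.7654 rad → d_gc = 11224.5 km
Rhumb line: Δψ = -2.0989, q = Δφ/Δψ = 0.7097, d_rh = R√(Δφ²+q²Δλ²) = 11663.7 km
Excess = 11663.7 − 11224.5 = 439.2 ≈ 439 km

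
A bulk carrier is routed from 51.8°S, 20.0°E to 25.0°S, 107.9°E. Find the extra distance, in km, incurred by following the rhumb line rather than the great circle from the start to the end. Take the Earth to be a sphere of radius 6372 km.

358 km

Great circle: cos σ = sin φ₁ sin φ₂ + cos φ₁ cos φ₂ cos Δλ,  σ = 1.2104 rad → d_gc = 7712.6 km
Rhumb line: Δψ = +0.6096, q = Δφ/Δψ = 0.7673, d_rh = R√(Δφ²+q²Δλ²) = 8071.0 km
Excess = 8071.0 − 7712.6 = 358.4 ≈ 358 km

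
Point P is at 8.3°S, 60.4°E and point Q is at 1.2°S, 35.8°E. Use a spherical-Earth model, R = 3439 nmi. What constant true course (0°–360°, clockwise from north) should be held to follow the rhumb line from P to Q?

Δψ = ln[tan(π/4+φ₂/2)/tan(π/4+φ₁/2)] = +0.1244
Δλ = -0.4294 rad (taken the short way round)
course = atan2(Δλ, Δψ) = 286.16°

286.2°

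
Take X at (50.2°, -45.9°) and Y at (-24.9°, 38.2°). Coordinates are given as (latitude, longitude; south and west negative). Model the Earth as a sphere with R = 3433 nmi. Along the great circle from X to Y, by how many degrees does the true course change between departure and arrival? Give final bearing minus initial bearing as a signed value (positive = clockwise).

Initial bearing θ₁ = atan2(sin Δλ cos φ₂, cos φ₁ sin φ₂ − sin φ₁ cos φ₂ cos Δλ) = 110.71°
Final bearing θ₂ = (initial bearing from the destination back to the start) + 180° = 138.69°
Δθ = θ₂ − θ₁ = +28.0°

+28.0°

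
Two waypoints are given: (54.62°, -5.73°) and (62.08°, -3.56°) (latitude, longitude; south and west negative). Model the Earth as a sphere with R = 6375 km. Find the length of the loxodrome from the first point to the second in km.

Rhumb course C = atan2(Δλ, Δψ) with Δψ = ln[tan(π/4+φ₂/2)/tan(π/4+φ₁/2)] = +0.2492, Δλ = +0.0379 → C = 8.64°
d = R·|Δφ| / |cos C| = 6375·0.13020 / 0.98865 = 840 km

840 km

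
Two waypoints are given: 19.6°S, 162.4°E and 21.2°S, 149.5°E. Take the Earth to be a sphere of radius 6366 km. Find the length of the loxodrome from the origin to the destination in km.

Δψ = ln[tan(π/4+φ₂/2)/tan(π/4+φ₁/2)] = -0.0298;  Δφ = -0.0279 rad,  Δλ = -0.2251 rad
q = Δφ/Δψ = 0.9372
d = R·√(Δφ² + q²Δλ²) = 6366·0.21286 = 1355 km

1355 km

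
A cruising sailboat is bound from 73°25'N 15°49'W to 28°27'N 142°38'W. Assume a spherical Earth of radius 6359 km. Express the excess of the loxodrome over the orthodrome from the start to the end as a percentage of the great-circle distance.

Great circle: σ = 1.2596 rad → d_gc = Rσ = 8009.8 km
Rhumb: Δφ = -0.7848, Δλ = -2.2134, Δψ = -1.4077, q = Δφ/Δψ = 0.5575 → d_rh = R√(Δφ²+q²Δλ²) = 9299.7 km
Excess = (9299.7 − 8009.8) / 8009.8 = 1289.9 / 8009.8 = 16.10% ≈ 16.1%

16.1%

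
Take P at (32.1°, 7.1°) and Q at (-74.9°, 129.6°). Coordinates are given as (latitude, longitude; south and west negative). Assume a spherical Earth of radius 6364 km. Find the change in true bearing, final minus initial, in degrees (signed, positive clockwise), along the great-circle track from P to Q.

Initial bearing θ₁ = atan2(sin Δλ cos φ₂, cos φ₁ sin φ₂ − sin φ₁ cos φ₂ cos Δλ) = 163.54°
Final bearing θ₂ = (initial bearing from the destination back to the start) + 180° = 67.15°
Δθ = θ₂ − θ₁ = -96.4°

-96.4°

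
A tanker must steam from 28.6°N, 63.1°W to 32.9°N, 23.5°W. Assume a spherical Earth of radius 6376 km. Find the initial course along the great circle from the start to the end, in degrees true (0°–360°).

72.6°

N = sin Δλ·cos φ₂ = +0.5352;  D = cos φ₁ sin φ₂ − sin φ₁ cos φ₂ cos Δλ = +0.1672
initial course = atan2(N, D) = 72.65°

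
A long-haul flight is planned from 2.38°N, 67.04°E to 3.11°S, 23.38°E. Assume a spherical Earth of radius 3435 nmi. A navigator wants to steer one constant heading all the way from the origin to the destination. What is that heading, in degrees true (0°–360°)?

262.8°

Δψ = ln[tan(π/4+φ₂/2)/tan(π/4+φ₁/2)] = -0.0959
Δλ = -0.7620 rad (taken the short way round)
course = atan2(Δλ, Δψ) = 262.83°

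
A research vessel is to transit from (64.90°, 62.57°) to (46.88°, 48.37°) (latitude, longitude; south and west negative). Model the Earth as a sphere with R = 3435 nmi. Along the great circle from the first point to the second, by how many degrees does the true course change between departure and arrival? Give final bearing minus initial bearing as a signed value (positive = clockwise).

-11.9°

At departure: θ₁ = atan2(sin Δλ cos φ₂, cos φ₁ sin φ₂ − sin φ₁ cos φ₂ cos Δλ) = 210.00°
At arrival: θ₂ = atan2(sin Δλ cos φ₁, −cos φ₂ sin φ₁ + sin φ₂ cos φ₁ cos Δλ) = 198.08°
Δθ = θ₂ − θ₁ = -11.9°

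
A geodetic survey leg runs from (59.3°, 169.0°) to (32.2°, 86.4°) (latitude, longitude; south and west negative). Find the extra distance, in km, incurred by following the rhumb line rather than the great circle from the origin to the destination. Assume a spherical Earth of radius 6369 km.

340 km

Great circle: cos σ = sin φ₁ sin φ₂ + cos φ₁ cos φ₂ cos Δλ,  σ = 1.0311 rad → d_gc = 6567.4 km
Rhumb line: Δψ = -0.6986, q = Δφ/Δψ = 0.6770, d_rh = R√(Δφ²+q²Δλ²) = 6907.8 km
Excess = 6907.8 − 6567.4 = 340.4 ≈ 340 km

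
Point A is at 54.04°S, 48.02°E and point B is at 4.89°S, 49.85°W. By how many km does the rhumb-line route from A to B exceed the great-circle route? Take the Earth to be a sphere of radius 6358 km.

431 km

Great circle: cos σ = sin φ₁ sin φ₂ + cos φ₁ cos φ₂ cos Δλ,  σ = 1.5819 rad → d_gc = 10057.8 km
Rhumb line: Δψ = +1.0399, q = Δφ/Δψ = 0.8249, d_rh = R√(Δφ²+q²Δλ²) = 10488.4 km
Excess = 10488.4 − 10057.8 = 430.6 ≈ 431 km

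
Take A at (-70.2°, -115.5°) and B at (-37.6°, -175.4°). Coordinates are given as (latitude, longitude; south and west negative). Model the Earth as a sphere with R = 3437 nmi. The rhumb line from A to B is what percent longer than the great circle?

3.2%

Great circle: σ = 0.7832 rad → d_gc = Rσ = 2691.8 nmi
Rhumb: Δφ = +0.5690, Δλ = -1.0455, Δψ = +1.0365, q = Δφ/Δψ = 0.5489 → d_rh = R√(Δφ²+q²Δλ²) = 2777.5 nmi
Excess = (2777.5 − 2691.8) / 2691.8 = 85.7 / 2691.8 = 3.18% ≈ 3.2%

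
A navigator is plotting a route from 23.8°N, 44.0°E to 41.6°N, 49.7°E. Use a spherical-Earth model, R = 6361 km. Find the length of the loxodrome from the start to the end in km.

2046 km

Rhumb course C = atan2(Δλ, Δψ) with Δψ = ln[tan(π/4+φ₂/2)/tan(π/4+φ₁/2)] = +0.3719, Δλ = +0.0995 → C = 14.98°
d = R·|Δφ| / |cos C| = 6361·0.31067 / 0.96604 = 2046 km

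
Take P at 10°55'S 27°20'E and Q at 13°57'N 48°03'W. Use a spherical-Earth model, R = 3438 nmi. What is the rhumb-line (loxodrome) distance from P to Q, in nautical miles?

Δψ = ln[tan(π/4+φ₂/2)/tan(π/4+φ₁/2)] = +0.4376;  Δφ = +0.4340 rad,  Δλ = -1.3157 rad
q = Δφ/Δψ = 0.9918
d = R·√(Δφ² + q²Δλ²) = 3438·1.37513 = 4728 nmi

4728 nmi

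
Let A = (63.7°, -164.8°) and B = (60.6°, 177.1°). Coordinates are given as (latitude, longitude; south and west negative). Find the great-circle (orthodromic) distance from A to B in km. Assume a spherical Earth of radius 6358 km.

995 km

Haversine: a = sin²(Δφ/2)+cos φ₁ cos φ₂ sin²(Δλ/2) = 0.00611;  σ = 2·atan2(√a,√(1−a))
σ = 8.969° → d = Rσ = 6358·0.15653 = 995 km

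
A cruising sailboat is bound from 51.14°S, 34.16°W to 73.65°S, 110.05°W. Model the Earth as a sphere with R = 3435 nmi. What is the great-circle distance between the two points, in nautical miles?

2266 nmi

cos σ = sin φ₁ sin φ₂ + cos φ₁ cos φ₂ cos Δλ
      = sin(-51.14°)sin(-73.65°) + cos(-51.14°)cos(-73.65°)cos(-75.89°) = 0.7902
σ = 37.791° → d = Rσ = 3435·0.65958 = 2266 nmi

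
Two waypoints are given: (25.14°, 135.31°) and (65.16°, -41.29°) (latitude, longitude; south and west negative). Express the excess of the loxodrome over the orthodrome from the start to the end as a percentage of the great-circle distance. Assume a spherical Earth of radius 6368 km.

37.3%

Great circle: σ = 1.5649 rad → d_gc = Rσ = 9965.2 km
Rhumb: Δφ = +0.6985, Δλ = -3.0823, Δψ = +1.0595, q = Δφ/Δψ = 0.6592 → d_rh = R√(Δφ²+q²Δλ²) = 13682.7 km
Excess = (13682.7 − 9965.2) / 9965.2 = 3717.5 / 9965.2 = 37.30% ≈ 37.3%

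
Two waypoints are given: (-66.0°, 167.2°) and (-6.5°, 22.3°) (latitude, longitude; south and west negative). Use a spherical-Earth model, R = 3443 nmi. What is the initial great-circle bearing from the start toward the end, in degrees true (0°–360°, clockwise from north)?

215.9°

θ = atan2( sin Δλ·cos φ₂ ,  cos φ₁ sin φ₂ − sin φ₁ cos φ₂ cos Δλ )
  = atan2(-0.5713, -0.7887) = 215.92°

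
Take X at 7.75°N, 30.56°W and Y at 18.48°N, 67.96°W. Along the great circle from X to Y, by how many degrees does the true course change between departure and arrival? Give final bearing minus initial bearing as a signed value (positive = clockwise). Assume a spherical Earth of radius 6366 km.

-8.8°

Initial bearing θ₁ = atan2(sin Δλ cos φ₂, cos φ₁ sin φ₂ − sin φ₁ cos φ₂ cos Δλ) = 290.25°
Final bearing θ₂ = (initial bearing from the destination back to the start) + 180° = 281.42°
Δθ = θ₂ − θ₁ = -8.8°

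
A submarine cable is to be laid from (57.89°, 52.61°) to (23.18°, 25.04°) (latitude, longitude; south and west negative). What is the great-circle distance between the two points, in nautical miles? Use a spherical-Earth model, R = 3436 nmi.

2396 nmi

cos σ = sin φ₁ sin φ₂ + cos φ₁ cos φ₂ cos Δλ
      = sin(57.89°)sin(23.18°) + cos(57.89°)cos(23.18°)cos(-27.57°) = 0.7666
σ = 39.954° → d = Rσ = 3436·0.69733 = 2396 nmi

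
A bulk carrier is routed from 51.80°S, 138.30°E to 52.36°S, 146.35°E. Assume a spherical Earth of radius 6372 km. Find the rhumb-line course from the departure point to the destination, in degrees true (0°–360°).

Δψ = ln[tan(π/4+φ₂/2)/tan(π/4+φ₁/2)] = -0.0159
Δλ = +0.1405 rad (taken the short way round)
course = atan2(Δλ, Δψ) = 96.46°

96.5°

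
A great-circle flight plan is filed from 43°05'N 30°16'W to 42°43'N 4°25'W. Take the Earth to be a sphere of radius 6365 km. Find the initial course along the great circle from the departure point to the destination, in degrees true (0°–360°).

82.2°

θ = atan2( sin Δλ·cos φ₂ ,  cos φ₁ sin φ₂ − sin φ₁ cos φ₂ cos Δλ )
  = atan2(+0.3203, +0.0438) = 82.21°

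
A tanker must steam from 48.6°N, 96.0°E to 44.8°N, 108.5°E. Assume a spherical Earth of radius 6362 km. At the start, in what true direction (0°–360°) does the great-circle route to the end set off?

109.3°

θ = atan2( sin Δλ·cos φ₂ ,  cos φ₁ sin φ₂ − sin φ₁ cos φ₂ cos Δλ )
  = atan2(+0.1536, -0.0537) = 109.26°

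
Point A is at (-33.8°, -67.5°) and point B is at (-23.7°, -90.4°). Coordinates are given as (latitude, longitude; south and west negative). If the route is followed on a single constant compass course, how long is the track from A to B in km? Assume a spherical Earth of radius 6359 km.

Δψ = ln[tan(π/4+φ₂/2)/tan(π/4+φ₁/2)] = +0.2015;  Δφ = +0.1763 rad,  Δλ = -0.3997 rad
q = Δφ/Δψ = 0.8749
d = R·√(Δφ² + q²Δλ²) = 6359·0.39160 = 2490 km

2490 km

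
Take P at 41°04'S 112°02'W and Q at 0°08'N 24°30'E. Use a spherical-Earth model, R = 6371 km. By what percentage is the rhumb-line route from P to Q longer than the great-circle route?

Great circle: σ = 2.1516 rad → d_gc = Rσ = 13708.0 km
Rhumb: Δφ = +0.7191, Δλ = +2.3830, Δψ = +0.7897, q = Δφ/Δψ = 0.9105 → d_rh = R√(Δφ²+q²Δλ²) = 14562.9 km
Excess = (14562.9 − 13708.0) / 13708.0 = 854.9 / 13708.0 = 6.24% ≈ 6.2%

6.2%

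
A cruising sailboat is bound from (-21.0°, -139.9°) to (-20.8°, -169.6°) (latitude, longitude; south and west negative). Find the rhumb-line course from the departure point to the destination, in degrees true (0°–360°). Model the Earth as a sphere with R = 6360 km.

Meridional parts: M(φ₁)=-0.3750, M(φ₂)=-0.3713 → ΔM = +0.0037;  Δλ = -0.5184 rad
tan C = Δλ / ΔM = -138.7293 → C = 270.41°

270.4°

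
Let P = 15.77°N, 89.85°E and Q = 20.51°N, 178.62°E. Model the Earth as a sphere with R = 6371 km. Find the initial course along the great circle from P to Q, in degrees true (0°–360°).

θ = atan2( sin Δλ·cos φ₂ ,  cos φ₁ sin φ₂ − sin φ₁ cos φ₂ cos Δλ )
  = atan2(+0.9364, +0.3317) = 70.49°

70.5°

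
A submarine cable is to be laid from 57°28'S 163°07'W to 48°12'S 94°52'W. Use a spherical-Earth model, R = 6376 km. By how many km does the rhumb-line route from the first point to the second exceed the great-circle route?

183 km

Great circle: cos σ = sin φ₁ sin φ₂ + cos φ₁ cos φ₂ cos Δλ,  σ = 0.7054 rad → d_gc = 4497.9 km
Rhumb line: Δψ = +0.2690, q = Δφ/Δψ = 0.6012, d_rh = R√(Δφ²+q²Δλ²) = 4680.9 km
Excess = 4680.9 − 4497.9 = 183.0 ≈ 183 km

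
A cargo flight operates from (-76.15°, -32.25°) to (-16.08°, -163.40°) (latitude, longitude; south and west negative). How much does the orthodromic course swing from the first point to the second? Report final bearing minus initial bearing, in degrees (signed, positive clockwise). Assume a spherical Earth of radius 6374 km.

+122.8°

Initial bearing θ₁ = atan2(sin Δλ cos φ₂, cos φ₁ sin φ₂ − sin φ₁ cos φ₂ cos Δλ) = 226.77°
Final bearing θ₂ = (initial bearing from the destination back to the start) + 180° = 349.54°
Δθ = θ₂ − θ₁ = +122.8°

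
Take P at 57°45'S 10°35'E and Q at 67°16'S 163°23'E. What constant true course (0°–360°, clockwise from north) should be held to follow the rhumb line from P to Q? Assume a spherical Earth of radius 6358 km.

Δψ = ln[tan(π/4+φ₂/2)/tan(π/4+φ₁/2)] = -0.3633
Δλ = +2.6669 rad (taken the short way round)
course = atan2(Δλ, Δψ) = 97.76°

97.8°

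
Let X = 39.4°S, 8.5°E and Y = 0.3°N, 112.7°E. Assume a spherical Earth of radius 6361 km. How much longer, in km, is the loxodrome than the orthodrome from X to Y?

275 km

Great circle: cos σ = sin φ₁ sin φ₂ + cos φ₁ cos φ₂ cos Δλ,  σ = 1.7649 rad → d_gc = 11226.5 km
Rhumb line: Δψ = +0.7545, q = Δφ/Δψ = 0.9183, d_rh = R√(Δφ²+q²Δλ²) = 11501.3 km
Excess = 11501.3 − 11226.5 = 274.8 ≈ 275 km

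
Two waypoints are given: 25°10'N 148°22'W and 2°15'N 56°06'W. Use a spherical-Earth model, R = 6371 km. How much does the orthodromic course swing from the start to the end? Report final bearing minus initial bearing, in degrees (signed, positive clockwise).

At departure: θ₁ = atan2(sin Δλ cos φ₂, cos φ₁ sin φ₂ − sin φ₁ cos φ₂ cos Δλ) = 87.00°
At arrival: θ₂ = atan2(sin Δλ cos φ₁, −cos φ₂ sin φ₁ + sin φ₂ cos φ₁ cos Δλ) = 115.24°
Δθ = θ₂ − θ₁ = +28.2°

+28.2°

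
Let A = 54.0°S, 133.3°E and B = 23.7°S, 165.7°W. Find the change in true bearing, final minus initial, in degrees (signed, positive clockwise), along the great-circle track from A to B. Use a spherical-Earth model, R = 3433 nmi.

Initial bearing θ₁ = atan2(sin Δλ cos φ₂, cos φ₁ sin φ₂ − sin φ₁ cos φ₂ cos Δλ) = 81.28°
Final bearing θ₂ = (initial bearing from the destination back to the start) + 180° = 39.38°
Δθ = θ₂ − θ₁ = -41.9°

-41.9°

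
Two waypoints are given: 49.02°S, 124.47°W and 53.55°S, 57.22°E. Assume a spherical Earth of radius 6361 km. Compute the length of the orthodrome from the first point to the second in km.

cos σ = sin φ₁ sin φ₂ + cos φ₁ cos φ₂ cos Δλ
      = sin(-49.02°)sin(-53.55°) + cos(-49.02°)cos(-53.55°)cos(-178.31°) = 0.2178
σ = 77.420° → d = Rσ = 6361·1.35123 = 8595 km

8595 km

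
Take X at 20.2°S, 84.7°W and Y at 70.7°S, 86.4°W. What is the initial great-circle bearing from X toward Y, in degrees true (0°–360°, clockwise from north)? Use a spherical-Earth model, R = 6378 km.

N = sin Δλ·cos φ₂ = -0.0098;  D = cos φ₁ sin φ₂ − sin φ₁ cos φ₂ cos Δλ = -0.7717
initial course = atan2(N, D) = 180.73°

180.7°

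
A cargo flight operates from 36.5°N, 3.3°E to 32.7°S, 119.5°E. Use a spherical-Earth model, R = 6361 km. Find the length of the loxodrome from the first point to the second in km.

14318 km

Rhumb course C = atan2(Δλ, Δψ) with Δψ = ln[tan(π/4+φ₂/2)/tan(π/4+φ₁/2)] = -1.2896, Δλ = +2.0281 → C = 122.45°
d = R·|Δφ| / |cos C| = 6361·1.20777 / 0.53658 = 14318 km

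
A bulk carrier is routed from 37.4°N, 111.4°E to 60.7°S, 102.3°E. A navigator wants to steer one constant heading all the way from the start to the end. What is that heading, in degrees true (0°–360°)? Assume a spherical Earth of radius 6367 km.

184.4°

Δψ = ln[tan(π/4+φ₂/2)/tan(π/4+φ₁/2)] = -2.0464
Δλ = -0.1588 rad (taken the short way round)
course = atan2(Δλ, Δψ) = 184.44°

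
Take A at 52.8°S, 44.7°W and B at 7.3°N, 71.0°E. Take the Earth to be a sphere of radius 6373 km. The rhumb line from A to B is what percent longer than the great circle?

Great circle: σ = 1.9404 rad → d_gc = Rσ = 12366.4 km
Rhumb: Δφ = +1.0489, Δλ = +2.0193, Δψ = +1.2168, q = Δφ/Δψ = 0.8620 → d_rh = R√(Δφ²+q²Δλ²) = 12952.4 km
Excess = (12952.4 − 12366.4) / 12366.4 = 586.0 / 12366.4 = 4.74% ≈ 4.7%

4.7%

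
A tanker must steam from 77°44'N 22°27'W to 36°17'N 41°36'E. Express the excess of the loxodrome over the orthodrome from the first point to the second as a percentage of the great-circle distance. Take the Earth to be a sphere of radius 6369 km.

Great circle: σ = 0.8590 rad → d_gc = Rσ = 5470.8 km
Rhumb: Δφ = -0.7234, Δλ = +1.1179, Δψ = -1.5503, q = Δφ/Δψ = 0.4667 → d_rh = R√(Δφ²+q²Δλ²) = 5680.6 km
Excess = (5680.6 − 5470.8) / 5470.8 = 209.8 / 5470.8 = 3.83% ≈ 3.8%

3.8%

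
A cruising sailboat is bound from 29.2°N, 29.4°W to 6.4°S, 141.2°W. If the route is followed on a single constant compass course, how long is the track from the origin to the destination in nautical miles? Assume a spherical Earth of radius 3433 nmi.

Δψ = ln[tan(π/4+φ₂/2)/tan(π/4+φ₁/2)] = -0.6452;  Δφ = -0.6213 rad,  Δλ = -1.9513 rad
q = Δφ/Δψ = 0.9630
d = R·√(Δφ² + q²Δλ²) = 3433·1.97922 = 6795 nmi

6795 nmi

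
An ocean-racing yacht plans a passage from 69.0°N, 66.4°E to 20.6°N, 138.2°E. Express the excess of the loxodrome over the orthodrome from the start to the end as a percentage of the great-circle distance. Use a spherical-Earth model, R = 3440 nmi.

3.8%

Great circle: σ = 1.1227 rad → d_gc = Rσ = 3862.1 nmi
Rhumb: Δφ = -0.8447, Δλ = +1.2531, Δψ = -1.3180, q = Δφ/Δψ = 0.6409 → d_rh = R√(Δφ²+q²Δλ²) = 4009.7 nmi
Excess = (4009.7 − 3862.1) / 3862.1 = 147.6 / 3862.1 = 3.82% ≈ 3.8%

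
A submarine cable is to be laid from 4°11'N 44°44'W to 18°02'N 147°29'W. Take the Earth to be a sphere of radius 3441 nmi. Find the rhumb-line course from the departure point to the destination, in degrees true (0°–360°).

Δψ = ln[tan(π/4+φ₂/2)/tan(π/4+φ₁/2)] = +0.2470
Δλ = -1.7933 rad (taken the short way round)
course = atan2(Δλ, Δψ) = 277.84°

277.8°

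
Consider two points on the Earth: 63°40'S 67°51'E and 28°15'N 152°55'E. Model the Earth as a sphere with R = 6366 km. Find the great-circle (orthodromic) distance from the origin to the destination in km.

cos σ = sin φ₁ sin φ₂ + cos φ₁ cos φ₂ cos Δλ
      = sin(-63.67°)sin(28.25°) + cos(-63.67°)cos(28.25°)cos(85.07°) = -0.3906
σ = 112.992° → d = Rσ = 6366·1.97208 = 12554 km

12554 km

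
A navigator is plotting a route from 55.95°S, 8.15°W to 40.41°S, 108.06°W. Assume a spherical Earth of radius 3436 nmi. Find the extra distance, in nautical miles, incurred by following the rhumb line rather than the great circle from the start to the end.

Great circle: cos σ = sin φ₁ sin φ₂ + cos φ₁ cos φ₂ cos Δλ,  σ = 1.0886 rad → d_gc = 3740.4 nmi
Rhumb line: Δψ = +0.4112, q = Δφ/Δψ = 0.6596, d_rh = R√(Δφ²+q²Δλ²) = 4060.3 nmi
Excess = 4060.3 − 3740.4 = 319.9 ≈ 320 nmi

320 nmi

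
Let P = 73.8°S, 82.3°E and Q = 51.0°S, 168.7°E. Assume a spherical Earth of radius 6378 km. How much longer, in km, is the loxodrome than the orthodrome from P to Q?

Great circle: cos σ = sin φ₁ sin φ₂ + cos φ₁ cos φ₂ cos Δλ,  σ = 0.7116 rad → d_gc = 4538.635 km
Rhumb line: Δψ = +0.9115, q = Δφ/Δψ = 0.4365, d_rh = R√(Δφ²+q²Δλ²) = 4906.141 km
Excess = 4906.141 − 4538.635 = 367.506 ≈ 368 km

368 km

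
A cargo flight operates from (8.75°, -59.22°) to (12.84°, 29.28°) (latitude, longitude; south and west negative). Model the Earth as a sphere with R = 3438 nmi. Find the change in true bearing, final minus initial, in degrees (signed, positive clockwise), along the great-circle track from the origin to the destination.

Initial bearing θ₁ = atan2(sin Δλ cos φ₂, cos φ₁ sin φ₂ − sin φ₁ cos φ₂ cos Δλ) = 77.52°
Final bearing θ₂ = (initial bearing from the destination back to the start) + 180° = 98.21°
Δθ = θ₂ − θ₁ = +20.7°

+20.7°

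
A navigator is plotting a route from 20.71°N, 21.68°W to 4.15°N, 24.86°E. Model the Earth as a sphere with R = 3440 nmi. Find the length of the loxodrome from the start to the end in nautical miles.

2894 nmi

Rhumb course C = atan2(Δλ, Δψ) with Δψ = ln[tan(π/4+φ₂/2)/tan(π/4+φ₁/2)] = -0.2971, Δλ = +0.8123 → C = 110.09°
d = R·|Δφ| / |cos C| = 3440·0.28903 / 0.34351 = 2894 nmi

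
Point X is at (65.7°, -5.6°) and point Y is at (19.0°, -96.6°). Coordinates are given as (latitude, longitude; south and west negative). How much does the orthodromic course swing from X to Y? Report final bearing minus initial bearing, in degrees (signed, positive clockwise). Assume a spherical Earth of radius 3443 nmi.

Initial bearing θ₁ = atan2(sin Δλ cos φ₂, cos φ₁ sin φ₂ − sin φ₁ cos φ₂ cos Δλ) = 278.96°
Final bearing θ₂ = (initial bearing from the destination back to the start) + 180° = 205.46°
Δθ = θ₂ − θ₁ = -73.5°

-73.5°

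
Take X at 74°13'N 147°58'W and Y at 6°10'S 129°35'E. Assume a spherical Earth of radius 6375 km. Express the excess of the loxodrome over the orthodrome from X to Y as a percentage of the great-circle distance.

Great circle: σ = 1.6387 rad → d_gc = Rσ = 10446.6 km
Rhumb: Δφ = -1.4030, Δλ = -1.4390, Δψ = -2.0839, q = Δφ/Δψ = 0.6732 → d_rh = R√(Δφ²+q²Δλ²) = 10869.0 km
Excess = (10869.0 − 10446.6) / 10446.6 = 422.4 / 10446.6 = 4.04% ≈ 4.0%

4.0%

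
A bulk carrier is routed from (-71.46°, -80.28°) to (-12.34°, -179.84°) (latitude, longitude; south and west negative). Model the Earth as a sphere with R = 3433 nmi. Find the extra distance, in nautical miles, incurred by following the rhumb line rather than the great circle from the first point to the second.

365 nmi

Great circle: cos σ = sin φ₁ sin φ₂ + cos φ₁ cos φ₂ cos Δλ,  σ = 1.4192 rad → d_gc = 4872.1 nmi
Rhumb line: Δψ = +1.5956, q = Δφ/Δψ = 0.6467, d_rh = R√(Δφ²+q²Δλ²) = 5237.3 nmi
Excess = 5237.3 − 4872.1 = 365.2 ≈ 365 nmi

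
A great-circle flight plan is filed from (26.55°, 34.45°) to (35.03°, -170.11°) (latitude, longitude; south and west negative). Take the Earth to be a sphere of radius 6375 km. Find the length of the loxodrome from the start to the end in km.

Δψ = ln[tan(π/4+φ₂/2)/tan(π/4+φ₁/2)] = +0.1726;  Δφ = +0.1480 rad,  Δλ = +2.7129 rad
q = Δφ/Δψ = 0.8577
d = R·√(Δφ² + q²Δλ²) = 6375·2.33161 = 14864 km

14864 km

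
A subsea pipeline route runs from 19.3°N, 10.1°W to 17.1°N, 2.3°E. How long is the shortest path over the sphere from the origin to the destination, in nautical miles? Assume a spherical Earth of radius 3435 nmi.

Haversine: a = sin²(Δφ/2)+cos φ₁ cos φ₂ sin²(Δλ/2) = 0.01089;  σ = 2·atan2(√a,√(1−a))
σ = 11.980° → d = Rσ = 3435·0.20909 = 718 nmi

718 nmi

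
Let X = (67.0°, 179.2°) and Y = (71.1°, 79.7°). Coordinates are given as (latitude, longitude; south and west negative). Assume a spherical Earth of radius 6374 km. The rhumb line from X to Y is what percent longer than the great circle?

12.3%

Great circle: σ = 0.5548 rad → d_gc = Rσ = 3536.5 km
Rhumb: Δφ = +0.0716, Δλ = -1.7366, Δψ = +0.2008, q = Δφ/Δψ = 0.3564 → d_rh = R√(Δφ²+q²Δλ²) = 3971.7 km
Excess = (3971.7 − 3536.5) / 3536.5 = 435.2 / 3536.5 = 12.31% ≈ 12.3%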